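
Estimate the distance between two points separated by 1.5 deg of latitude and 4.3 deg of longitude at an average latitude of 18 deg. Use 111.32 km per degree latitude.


dlat_km = 1.5 * 111.32 = 166.98
dlon_km = 4.3 * 111.32 * cos(18) ≈ 455.248
dist = sqrt(166.98^2 + 455.248^2) ≈ 484.9 km

484.9 km


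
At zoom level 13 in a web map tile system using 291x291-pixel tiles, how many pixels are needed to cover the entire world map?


tiles per axis = 2^13 = 8192
total tiles = 8192^2 = 67108864
pixels per axis = 8192 * 291 = 2383872
total pixels = 2383872^2 = 5682845712384

5682845712384 pixels


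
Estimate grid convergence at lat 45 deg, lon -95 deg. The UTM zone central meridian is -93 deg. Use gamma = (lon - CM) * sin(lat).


gamma = (-95 - -93) * sin(45) = -2 * 0.707107 = -1.414 degrees

-1.414 degrees


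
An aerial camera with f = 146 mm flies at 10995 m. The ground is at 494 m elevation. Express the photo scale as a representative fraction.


scale = f / (H - h) = 146 mm / 10501 m = 146 / 10501000 = 1:71925

1:71925


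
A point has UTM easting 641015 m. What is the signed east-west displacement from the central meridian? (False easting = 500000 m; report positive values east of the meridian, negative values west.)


displacement = 641015 - 500000 = 141015 m

141015 m


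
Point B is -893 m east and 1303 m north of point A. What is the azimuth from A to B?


az = atan2(-893, 1303) = -34.4 deg
adjusted to 0-360: 325.6 degrees

325.6 degrees


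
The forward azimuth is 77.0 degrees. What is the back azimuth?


back azimuth = (77.0 + 180) mod 360 = 257.0 degrees

257.0 degrees


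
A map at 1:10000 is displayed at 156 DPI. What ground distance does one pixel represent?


pixel_cm = 2.54 / 156 ≈ 0.016282 cm
ground = pixel_cm * 10000 / 100 = 2.54 * 10000 / (156 * 100) = 25400 / 15600 ≈ 1.63 m

1.63 m


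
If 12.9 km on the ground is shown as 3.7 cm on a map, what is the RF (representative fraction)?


ground = 12.9 km = 1290000 cm; RF denominator = ground / map = 1290000 / 3.7 ≈ 348649; RF = 1:348649

1:348649


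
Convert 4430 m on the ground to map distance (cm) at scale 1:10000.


map_cm = 4430 * 100 / 10000 = 44.3 cm

44.3 cm


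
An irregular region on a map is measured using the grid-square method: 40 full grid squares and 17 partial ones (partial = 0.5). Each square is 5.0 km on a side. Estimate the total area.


effective squares = 40 + 17 * 0.5 = 48.5
area = 48.5 * 25.0 = 1212.5 km^2

1212.5 km^2


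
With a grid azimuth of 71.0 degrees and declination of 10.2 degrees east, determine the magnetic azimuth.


magnetic azimuth = grid azimuth - declination (east +ve)
mag_az = 71.0 - 10.2 = 60.8 degrees

60.8 degrees


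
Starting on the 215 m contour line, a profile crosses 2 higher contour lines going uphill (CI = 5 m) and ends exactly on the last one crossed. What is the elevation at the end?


elevation = 215 + 2 * 5 = 225 m

225 m


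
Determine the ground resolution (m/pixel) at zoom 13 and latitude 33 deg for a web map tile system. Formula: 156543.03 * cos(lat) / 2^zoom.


res = 156543.03 * cos(33) / 2^13 = 156543.03 * 0.83867057 / 8192 = 16.03 m/pixel

16.03 m/pixel


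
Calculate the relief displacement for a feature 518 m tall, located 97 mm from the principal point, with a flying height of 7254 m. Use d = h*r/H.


d = h * r / H = 518 * 97 / 7254 = 6.93 mm

6.93 mm


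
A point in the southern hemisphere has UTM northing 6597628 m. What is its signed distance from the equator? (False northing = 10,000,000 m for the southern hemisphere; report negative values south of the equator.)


For southern: actual = 6597628 - 10000000 = -3402372 m

-3402372 m


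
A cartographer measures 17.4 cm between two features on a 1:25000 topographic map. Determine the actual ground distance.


ground = 17.4 cm * 25000 / 100 = 4350.0 m = 4.35 km

4.35 km


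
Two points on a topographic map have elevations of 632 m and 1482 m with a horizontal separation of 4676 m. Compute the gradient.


gradient = (1482 - 632) / 4676 = 850 / 4676 = 0.1818

0.1818


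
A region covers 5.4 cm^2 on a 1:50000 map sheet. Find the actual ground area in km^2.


ground_area = 5.4 * (50000/100)^2 = 1350000.0 m^2 = 1.35 km^2

1.35 km^2


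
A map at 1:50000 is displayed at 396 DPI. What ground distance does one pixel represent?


pixel_cm = 2.54 / 396 ≈ 0.006414 cm
ground = pixel_cm * 50000 / 100 = 2.54 * 50000 / (396 * 100) = 127000 / 39600 ≈ 3.21 m

3.21 m


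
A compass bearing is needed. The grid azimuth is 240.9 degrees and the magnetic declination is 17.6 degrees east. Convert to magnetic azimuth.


magnetic azimuth = grid azimuth - declination (east +ve)
mag_az = 240.9 - 17.6 = 223.3 degrees

223.3 degrees


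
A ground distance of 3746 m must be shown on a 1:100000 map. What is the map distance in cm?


map_cm = 3746 * 100 / 100000 = 3.746 cm ≈ 3.75 cm

3.75 cm


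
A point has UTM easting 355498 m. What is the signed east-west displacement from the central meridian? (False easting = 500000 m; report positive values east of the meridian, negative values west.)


displacement = 355498 - 500000 = -144502 m

-144502 m


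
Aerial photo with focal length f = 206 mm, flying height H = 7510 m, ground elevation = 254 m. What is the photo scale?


scale = f / (H - h) = 206 mm / 7256 m = 206 / 7256000 = 1:35223

1:35223


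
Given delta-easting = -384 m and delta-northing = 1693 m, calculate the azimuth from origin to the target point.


az = atan2(-384, 1693) = -12.8 deg
adjusted to 0-360: 347.2 degrees

347.2 degrees


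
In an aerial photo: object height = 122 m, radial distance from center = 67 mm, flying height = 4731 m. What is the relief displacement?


d = h * r / H = 122 * 67 / 4731 = 1.73 mm

1.73 mm


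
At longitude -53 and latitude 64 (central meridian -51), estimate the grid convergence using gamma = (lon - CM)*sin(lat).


gamma = (-53 - -51) * sin(64) = -2 * 0.898794 = -1.798 degrees

-1.798 degrees


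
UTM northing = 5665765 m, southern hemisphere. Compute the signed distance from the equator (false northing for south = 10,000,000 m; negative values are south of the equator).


For southern: actual = 5665765 - 10000000 = -4334235 m

-4334235 m


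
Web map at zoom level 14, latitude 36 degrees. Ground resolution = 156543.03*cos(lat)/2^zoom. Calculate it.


res = 156543.03 * cos(36) / 2^14 = 156543.03 * 0.80901699 / 16384 = 7.73 m/pixel

7.73 m/pixel


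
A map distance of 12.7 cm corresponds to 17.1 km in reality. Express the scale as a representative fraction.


ground = 17.1 km = 1710000 cm; RF denominator = ground / map = 1710000 / 12.7 ≈ 134646; RF = 1:134646

1:134646


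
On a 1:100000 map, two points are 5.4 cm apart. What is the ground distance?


ground = 5.4 cm * 100000 / 100 = 5400.0 m = 5.4 km

5.4 km


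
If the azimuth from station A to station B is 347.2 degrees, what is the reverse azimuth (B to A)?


back azimuth = (347.2 + 180) mod 360 = 167.2 degrees

167.2 degrees


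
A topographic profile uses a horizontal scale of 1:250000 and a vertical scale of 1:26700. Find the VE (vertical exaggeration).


VE = horizontal_scale / vertical_scale = 250000 / 26700 ≈ 9.4

9.4x


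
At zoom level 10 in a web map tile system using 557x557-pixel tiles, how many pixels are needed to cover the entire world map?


tiles per axis = 2^10 = 1024
total tiles = 1024^2 = 1048576
pixels per axis = 1024 * 557 = 570368
total pixels = 570368^2 = 325319655424

325319655424 pixels


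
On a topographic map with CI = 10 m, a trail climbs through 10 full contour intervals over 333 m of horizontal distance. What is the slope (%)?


elevation change = 10 * 10 = 100 m
slope = 100 / 333 * 100 = 30.0%

30.0%


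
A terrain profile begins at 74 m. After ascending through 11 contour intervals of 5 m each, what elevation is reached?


elevation = 74 + 11 * 5 = 129 m

129 m


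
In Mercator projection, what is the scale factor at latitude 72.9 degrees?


SF = 1 / cos(72.9) = 1 / 0.29404 = 3.401

3.401


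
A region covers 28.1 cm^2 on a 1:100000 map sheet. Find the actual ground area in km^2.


ground_area = 28.1 * (100000/100)^2 = 28100000.0 m^2 = 28.1 km^2

28.1 km^2


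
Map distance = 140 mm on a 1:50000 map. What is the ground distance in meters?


ground = 140 mm * 50000 / 1000 = 7000.0 m

7000.0 m


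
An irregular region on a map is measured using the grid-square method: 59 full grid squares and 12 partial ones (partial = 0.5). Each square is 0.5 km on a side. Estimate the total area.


effective squares = 59 + 12 * 0.5 = 65.0
area = 65.0 * 0.25 = 16.25 km^2

16.25 km^2


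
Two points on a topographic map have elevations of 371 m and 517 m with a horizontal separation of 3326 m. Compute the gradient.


gradient = (517 - 371) / 3326 = 146 / 3326 = 0.0439

0.0439


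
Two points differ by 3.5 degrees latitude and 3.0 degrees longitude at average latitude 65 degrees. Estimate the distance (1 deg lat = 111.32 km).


dlat_km = 3.5 * 111.32 = 389.62
dlon_km = 3.0 * 111.32 * cos(65) ≈ 141.138
dist = sqrt(389.62^2 + 141.138^2) ≈ 414.4 km

414.4 km


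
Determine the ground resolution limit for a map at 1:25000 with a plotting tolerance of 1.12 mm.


ground = 1.12 mm * 25000 / 1000 = 28.0 m

28.0 m


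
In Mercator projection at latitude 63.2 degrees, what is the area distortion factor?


area_distortion = 1/cos^2(63.2) = 4.919

4.919


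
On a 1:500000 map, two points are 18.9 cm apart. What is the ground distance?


ground = 18.9 cm * 500000 / 100 = 94500.0 m = 94.5 km

94.5 km


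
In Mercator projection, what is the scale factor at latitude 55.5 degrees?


SF = 1 / cos(55.5) = 1 / 0.566406 = 1.766

1.766


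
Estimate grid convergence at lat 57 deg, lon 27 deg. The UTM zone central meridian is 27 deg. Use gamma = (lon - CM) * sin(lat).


gamma = (27 - 27) * sin(57) = 0 * 0.838671 = 0.0 degrees

0.0 degrees


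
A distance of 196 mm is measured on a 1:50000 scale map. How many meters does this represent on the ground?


ground = 196 mm * 50000 / 1000 = 9800.0 m

9800.0 m


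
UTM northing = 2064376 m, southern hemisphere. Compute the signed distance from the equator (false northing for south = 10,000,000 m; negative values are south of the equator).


For southern: actual = 2064376 - 10000000 = -7935624 m

-7935624 m


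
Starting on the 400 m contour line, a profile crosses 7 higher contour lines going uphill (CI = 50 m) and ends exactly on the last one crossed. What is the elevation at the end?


elevation = 400 + 7 * 50 = 750 m

750 m


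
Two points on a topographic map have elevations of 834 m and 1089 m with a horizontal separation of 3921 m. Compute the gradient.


gradient = (1089 - 834) / 3921 = 255 / 3921 = 0.065

0.065


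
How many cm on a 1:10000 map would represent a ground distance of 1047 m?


map_cm = 1047 * 100 / 10000 = 10.47 cm

10.47 cm


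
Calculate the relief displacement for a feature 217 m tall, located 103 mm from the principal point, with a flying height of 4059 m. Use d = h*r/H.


d = h * r / H = 217 * 103 / 4059 = 5.51 mm

5.51 mm


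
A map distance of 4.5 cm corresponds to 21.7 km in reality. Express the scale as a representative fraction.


ground = 21.7 km = 2170000 cm; RF denominator = ground / map = 2170000 / 4.5 ≈ 482222; RF = 1:482222

1:482222


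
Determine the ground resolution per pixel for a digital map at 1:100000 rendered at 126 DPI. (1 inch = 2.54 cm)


pixel_cm = 2.54 / 126 ≈ 0.020159 cm
ground = pixel_cm * 100000 / 100 = 2.54 * 100000 / (126 * 100) = 254000 / 12600 ≈ 20.16 m

20.16 m


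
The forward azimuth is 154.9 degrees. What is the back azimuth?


back azimuth = (154.9 + 180) mod 360 = 334.9 degrees

334.9 degrees


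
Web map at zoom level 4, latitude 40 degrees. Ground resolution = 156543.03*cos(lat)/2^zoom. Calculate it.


res = 156543.03 * cos(40) / 2^4 = 156543.03 * 0.76604444 / 16 = 7494.93 m/pixel

7494.93 m/pixel


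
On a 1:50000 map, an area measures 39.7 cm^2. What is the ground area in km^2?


ground_area = 39.7 * (50000/100)^2 = 9925000.0 m^2 = 9.925 km^2

9.925 km^2


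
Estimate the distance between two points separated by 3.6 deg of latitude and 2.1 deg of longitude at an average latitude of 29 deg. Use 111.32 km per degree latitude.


dlat_km = 3.6 * 111.32 = 400.752
dlon_km = 2.1 * 111.32 * cos(29) ≈ 204.462
dist = sqrt(400.752^2 + 204.462^2) ≈ 449.9 km

449.9 km


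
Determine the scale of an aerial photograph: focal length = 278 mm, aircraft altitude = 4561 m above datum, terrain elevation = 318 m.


scale = f / (H - h) = 278 mm / 4243 m = 278 / 4243000 = 1:15263

1:15263


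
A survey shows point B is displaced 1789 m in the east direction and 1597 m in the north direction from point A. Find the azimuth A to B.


az = atan2(1789, 1597) = 48.2 deg
adjusted to 0-360: 48.2 degrees

48.2 degrees


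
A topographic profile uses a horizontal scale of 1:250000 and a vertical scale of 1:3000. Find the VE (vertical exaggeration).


VE = horizontal_scale / vertical_scale = 250000 / 3000 ≈ 83.3

83.3x


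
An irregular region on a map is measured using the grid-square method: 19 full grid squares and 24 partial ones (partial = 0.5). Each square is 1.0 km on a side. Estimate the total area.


effective squares = 19 + 24 * 0.5 = 31.0
area = 31.0 * 1.0 = 31.0 km^2

31.0 km^2


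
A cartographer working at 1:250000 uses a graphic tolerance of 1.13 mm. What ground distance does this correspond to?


ground = 1.13 mm * 250000 / 1000 = 282.5 m

282.5 m


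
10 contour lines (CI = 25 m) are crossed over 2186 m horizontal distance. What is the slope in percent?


elevation change = 10 * 25 = 250 m
slope = 250 / 2186 * 100 = 11.4%

11.4%


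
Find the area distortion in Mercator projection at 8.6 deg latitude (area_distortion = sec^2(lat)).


area_distortion = 1/cos^2(8.6) = 1.023

1.023


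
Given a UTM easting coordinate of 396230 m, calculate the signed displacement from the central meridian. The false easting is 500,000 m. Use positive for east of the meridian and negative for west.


displacement = 396230 - 500000 = -103770 m

-103770 m


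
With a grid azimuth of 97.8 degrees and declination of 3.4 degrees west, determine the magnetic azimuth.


magnetic azimuth = grid azimuth - declination (east +ve)
mag_az = 97.8 - -3.4 = 101.2 degrees

101.2 degrees


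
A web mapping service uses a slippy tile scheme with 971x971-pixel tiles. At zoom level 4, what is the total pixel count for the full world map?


tiles per axis = 2^4 = 16
total tiles = 16^2 = 256
pixels per axis = 16 * 971 = 15536
total pixels = 15536^2 = 241367296

241367296 pixels


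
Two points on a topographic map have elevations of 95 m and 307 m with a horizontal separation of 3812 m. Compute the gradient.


gradient = (307 - 95) / 3812 = 212 / 3812 = 0.0556

0.0556


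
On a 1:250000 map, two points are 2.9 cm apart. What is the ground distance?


ground = 2.9 cm * 250000 / 100 = 7250.0 m = 7.25 km

7.25 km


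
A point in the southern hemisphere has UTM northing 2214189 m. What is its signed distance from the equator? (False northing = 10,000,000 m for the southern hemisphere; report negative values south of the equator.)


For southern: actual = 2214189 - 10000000 = -7785811 m

-7785811 m


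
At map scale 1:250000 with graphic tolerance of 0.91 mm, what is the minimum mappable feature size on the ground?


ground = 0.91 mm * 250000 / 1000 = 227.5 m

227.5 m


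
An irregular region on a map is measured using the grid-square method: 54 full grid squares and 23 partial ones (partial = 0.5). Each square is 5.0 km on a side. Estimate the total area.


effective squares = 54 + 23 * 0.5 = 65.5
area = 65.5 * 25.0 = 1637.5 km^2

1637.5 km^2


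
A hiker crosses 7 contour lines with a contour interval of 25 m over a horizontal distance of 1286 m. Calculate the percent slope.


elevation change = 7 * 25 = 175 m
slope = 175 / 1286 * 100 = 13.6%

13.6%


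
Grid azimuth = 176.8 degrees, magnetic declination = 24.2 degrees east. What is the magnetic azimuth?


magnetic azimuth = grid azimuth - declination (east +ve)
mag_az = 176.8 - 24.2 = 152.6 degrees

152.6 degrees


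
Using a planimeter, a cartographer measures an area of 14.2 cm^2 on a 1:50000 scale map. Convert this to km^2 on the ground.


ground_area = 14.2 * (50000/100)^2 = 3550000.0 m^2 = 3.55 km^2

3.55 km^2


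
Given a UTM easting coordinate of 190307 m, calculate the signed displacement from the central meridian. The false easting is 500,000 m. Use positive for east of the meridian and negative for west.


displacement = 190307 - 500000 = -309693 m

-309693 m


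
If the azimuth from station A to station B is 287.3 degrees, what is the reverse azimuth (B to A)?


back azimuth = (287.3 + 180) mod 360 = 107.3 degrees

107.3 degrees


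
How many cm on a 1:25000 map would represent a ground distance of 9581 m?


map_cm = 9581 * 100 / 25000 = 38.324 cm ≈ 38.32 cm

38.32 cm


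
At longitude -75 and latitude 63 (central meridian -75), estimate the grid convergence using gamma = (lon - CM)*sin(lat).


gamma = (-75 - -75) * sin(63) = 0 * 0.891007 = 0.0 degrees

0.0 degrees


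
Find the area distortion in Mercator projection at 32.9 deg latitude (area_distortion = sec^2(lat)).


area_distortion = 1/cos^2(32.9) = 1.419

1.419


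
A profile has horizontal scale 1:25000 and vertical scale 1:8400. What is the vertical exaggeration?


VE = horizontal_scale / vertical_scale = 25000 / 8400 ≈ 3.0

3.0x


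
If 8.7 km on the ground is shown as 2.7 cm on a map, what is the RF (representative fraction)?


ground = 8.7 km = 870000 cm; RF denominator = ground / map = 870000 / 2.7 ≈ 322222; RF = 1:322222

1:322222


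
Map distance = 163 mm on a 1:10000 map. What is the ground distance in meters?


ground = 163 mm * 10000 / 1000 = 1630.0 m

1630.0 m


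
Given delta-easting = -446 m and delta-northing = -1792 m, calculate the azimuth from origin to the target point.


az = atan2(-446, -1792) = -166.0 deg
adjusted to 0-360: 194.0 degrees

194.0 degrees


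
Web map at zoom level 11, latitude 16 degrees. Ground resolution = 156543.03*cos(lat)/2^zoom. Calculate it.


res = 156543.03 * cos(16) / 2^11 = 156543.03 * 0.9612617 / 2048 = 73.48 m/pixel

73.48 m/pixel


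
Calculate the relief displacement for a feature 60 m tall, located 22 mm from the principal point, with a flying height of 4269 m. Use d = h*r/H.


d = h * r / H = 60 * 22 / 4269 = 0.31 mm

0.31 mm


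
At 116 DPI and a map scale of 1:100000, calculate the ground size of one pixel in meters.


pixel_cm = 2.54 / 116 ≈ 0.021897 cm
ground = pixel_cm * 100000 / 100 = 2.54 * 100000 / (116 * 100) = 254000 / 11600 ≈ 21.9 m

21.9 m


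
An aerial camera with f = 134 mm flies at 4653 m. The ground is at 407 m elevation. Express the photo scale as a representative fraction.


scale = f / (H - h) = 134 mm / 4246 m = 134 / 4246000 = 1:31687

1:31687


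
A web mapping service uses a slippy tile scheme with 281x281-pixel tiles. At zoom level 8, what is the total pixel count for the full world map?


tiles per axis = 2^8 = 256
total tiles = 256^2 = 65536
pixels per axis = 256 * 281 = 71936
total pixels = 71936^2 = 5174788096

5174788096 pixels


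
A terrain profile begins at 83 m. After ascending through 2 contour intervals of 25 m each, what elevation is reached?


elevation = 83 + 2 * 25 = 133 m

133 m


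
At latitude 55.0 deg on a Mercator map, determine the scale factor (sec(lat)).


SF = 1 / cos(55.0) = 1 / 0.573576 = 1.743

1.743


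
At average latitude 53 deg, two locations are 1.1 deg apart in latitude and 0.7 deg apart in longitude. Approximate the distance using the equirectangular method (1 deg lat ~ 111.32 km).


dlat_km = 1.1 * 111.32 = 122.452
dlon_km = 0.7 * 111.32 * cos(53) ≈ 46.896
dist = sqrt(122.452^2 + 46.896^2) ≈ 131.1 km

131.1 km


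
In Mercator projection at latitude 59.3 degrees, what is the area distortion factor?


area_distortion = 1/cos^2(59.3) = 3.837

3.837


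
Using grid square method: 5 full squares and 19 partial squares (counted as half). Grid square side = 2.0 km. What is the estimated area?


effective squares = 5 + 19 * 0.5 = 14.5
area = 14.5 * 4.0 = 58.0 km^2

58.0 km^2


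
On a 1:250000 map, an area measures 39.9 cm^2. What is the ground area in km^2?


ground_area = 39.9 * (250000/100)^2 = 249375000.0 m^2 = 249.375 km^2

249.375 km^2


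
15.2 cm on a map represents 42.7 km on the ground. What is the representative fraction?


ground = 42.7 km = 4270000 cm; RF denominator = ground / map = 4270000 / 15.2 ≈ 280921; RF = 1:280921

1:280921


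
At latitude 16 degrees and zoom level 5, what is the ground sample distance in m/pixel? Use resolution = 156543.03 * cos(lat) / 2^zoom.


res = 156543.03 * cos(16) / 2^5 = 156543.03 * 0.9612617 / 32 = 4702.46 m/pixel

4702.46 m/pixel


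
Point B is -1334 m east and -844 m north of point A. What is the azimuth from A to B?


az = atan2(-1334, -844) = -122.3 deg
adjusted to 0-360: 237.7 degrees

237.7 degrees


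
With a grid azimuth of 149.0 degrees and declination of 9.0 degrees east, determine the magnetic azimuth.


magnetic azimuth = grid azimuth - declination (east +ve)
mag_az = 149.0 - 9.0 = 140.0 degrees

140.0 degrees


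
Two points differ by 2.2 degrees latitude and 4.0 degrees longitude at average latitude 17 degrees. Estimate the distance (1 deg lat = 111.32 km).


dlat_km = 2.2 * 111.32 = 244.904
dlon_km = 4.0 * 111.32 * cos(17) ≈ 425.823
dist = sqrt(244.904^2 + 425.823^2) ≈ 491.2 km

491.2 km


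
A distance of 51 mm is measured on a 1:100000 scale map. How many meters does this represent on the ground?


ground = 51 mm * 100000 / 1000 = 5100.0 m

5100.0 m


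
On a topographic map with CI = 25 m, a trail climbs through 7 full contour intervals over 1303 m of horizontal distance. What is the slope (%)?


elevation change = 7 * 25 = 175 m
slope = 175 / 1303 * 100 = 13.4%

13.4%


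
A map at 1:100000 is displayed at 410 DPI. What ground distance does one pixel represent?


pixel_cm = 2.54 / 410 ≈ 0.006195 cm
ground = pixel_cm * 100000 / 100 = 2.54 * 100000 / (410 * 100) = 254000 / 41000 ≈ 6.2 m

6.2 m


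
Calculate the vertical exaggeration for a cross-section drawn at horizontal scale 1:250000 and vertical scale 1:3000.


VE = horizontal_scale / vertical_scale = 250000 / 3000 ≈ 83.3

83.3x


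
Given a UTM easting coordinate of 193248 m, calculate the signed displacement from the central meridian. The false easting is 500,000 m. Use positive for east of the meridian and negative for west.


displacement = 193248 - 500000 = -306752 m

-306752 m


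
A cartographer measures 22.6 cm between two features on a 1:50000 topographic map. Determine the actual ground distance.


ground = 22.6 cm * 50000 / 100 = 11300.0 m = 11.3 km

11.3 km


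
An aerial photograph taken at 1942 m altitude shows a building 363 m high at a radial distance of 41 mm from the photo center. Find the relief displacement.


d = h * r / H = 363 * 41 / 1942 = 7.66 mm

7.66 mm


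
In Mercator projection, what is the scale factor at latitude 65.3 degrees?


SF = 1 / cos(65.3) = 1 / 0.417867 = 2.393

2.393


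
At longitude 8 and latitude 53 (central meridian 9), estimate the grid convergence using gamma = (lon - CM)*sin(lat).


gamma = (8 - 9) * sin(53) = -1 * 0.798636 = -0.799 degrees

-0.799 degrees


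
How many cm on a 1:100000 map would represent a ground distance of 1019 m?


map_cm = 1019 * 100 / 100000 = 1.019 cm ≈ 1.02 cm

1.02 cm


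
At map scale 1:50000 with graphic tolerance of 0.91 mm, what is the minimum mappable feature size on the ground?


ground = 0.91 mm * 50000 / 1000 = 45.5 m

45.5 m


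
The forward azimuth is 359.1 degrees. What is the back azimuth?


back azimuth = (359.1 + 180) mod 360 = 179.1 degrees

179.1 degrees


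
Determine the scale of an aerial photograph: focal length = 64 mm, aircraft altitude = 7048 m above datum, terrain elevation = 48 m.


scale = f / (H - h) = 64 mm / 7000 m = 64 / 7000000 = 1:109375

1:109375


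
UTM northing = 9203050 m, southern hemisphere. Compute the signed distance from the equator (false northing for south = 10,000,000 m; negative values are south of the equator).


For southern: actual = 9203050 - 10000000 = -796950 m

-796950 m


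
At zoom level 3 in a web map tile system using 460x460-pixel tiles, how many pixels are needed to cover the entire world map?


tiles per axis = 2^3 = 8
total tiles = 8^2 = 64
pixels per axis = 8 * 460 = 3680
total pixels = 3680^2 = 13542400

13542400 pixels


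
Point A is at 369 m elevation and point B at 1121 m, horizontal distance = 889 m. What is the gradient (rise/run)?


gradient = (1121 - 369) / 889 = 752 / 889 = 0.8459

0.8459


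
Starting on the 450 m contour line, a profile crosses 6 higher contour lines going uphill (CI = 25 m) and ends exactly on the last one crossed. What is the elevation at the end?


elevation = 450 + 6 * 25 = 600 m

600 m


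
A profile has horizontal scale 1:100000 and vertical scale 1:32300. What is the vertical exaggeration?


VE = horizontal_scale / vertical_scale = 100000 / 32300 ≈ 3.1

3.1x


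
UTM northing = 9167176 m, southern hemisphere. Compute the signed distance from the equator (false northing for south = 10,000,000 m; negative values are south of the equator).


For southern: actual = 9167176 - 10000000 = -832824 m

-832824 m


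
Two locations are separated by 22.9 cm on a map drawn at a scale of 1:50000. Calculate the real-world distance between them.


ground = 22.9 cm * 50000 / 100 = 11450.0 m = 11.45 km

11.45 km


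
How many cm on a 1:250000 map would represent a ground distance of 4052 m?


map_cm = 4052 * 100 / 250000 = 1.6208 cm ≈ 1.62 cm

1.62 cm


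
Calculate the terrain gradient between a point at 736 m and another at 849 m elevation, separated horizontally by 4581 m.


gradient = (849 - 736) / 4581 = 113 / 4581 = 0.0247

0.0247


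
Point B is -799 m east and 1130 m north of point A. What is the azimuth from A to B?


az = atan2(-799, 1130) = -35.3 deg
adjusted to 0-360: 324.7 degrees

324.7 degrees


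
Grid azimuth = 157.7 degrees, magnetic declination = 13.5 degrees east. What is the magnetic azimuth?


magnetic azimuth = grid azimuth - declination (east +ve)
mag_az = 157.7 - 13.5 = 144.2 degrees

144.2 degrees


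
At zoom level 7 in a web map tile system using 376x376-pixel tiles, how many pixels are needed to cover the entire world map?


tiles per axis = 2^7 = 128
total tiles = 128^2 = 16384
pixels per axis = 128 * 376 = 48128
total pixels = 48128^2 = 2316304384

2316304384 pixels


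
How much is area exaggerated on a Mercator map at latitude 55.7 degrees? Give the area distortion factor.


area_distortion = 1/cos^2(55.7) = 3.149

3.149


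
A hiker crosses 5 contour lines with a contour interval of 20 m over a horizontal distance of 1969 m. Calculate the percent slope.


elevation change = 5 * 20 = 100 m
slope = 100 / 1969 * 100 = 5.1%

5.1%


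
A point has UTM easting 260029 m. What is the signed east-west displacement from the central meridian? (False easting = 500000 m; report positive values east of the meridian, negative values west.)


displacement = 260029 - 500000 = -239971 m

-239971 m


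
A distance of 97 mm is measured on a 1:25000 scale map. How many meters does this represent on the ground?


ground = 97 mm * 25000 / 1000 = 2425.0 m

2425.0 m


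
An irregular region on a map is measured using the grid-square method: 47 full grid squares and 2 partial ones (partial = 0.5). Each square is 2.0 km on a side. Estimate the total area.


effective squares = 47 + 2 * 0.5 = 48.0
area = 48.0 * 4.0 = 192.0 km^2

192.0 km^2


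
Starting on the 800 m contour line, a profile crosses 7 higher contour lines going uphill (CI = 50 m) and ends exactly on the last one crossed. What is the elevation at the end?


elevation = 800 + 7 * 50 = 1150 m

1150 m


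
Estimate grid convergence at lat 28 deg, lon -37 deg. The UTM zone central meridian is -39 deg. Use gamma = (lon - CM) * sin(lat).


gamma = (-37 - -39) * sin(28) = 2 * 0.469472 = 0.939 degrees

0.939 degrees


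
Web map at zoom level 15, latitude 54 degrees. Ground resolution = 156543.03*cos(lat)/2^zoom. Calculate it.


res = 156543.03 * cos(54) / 2^15 = 156543.03 * 0.58778525 / 32768 = 2.81 m/pixel

2.81 m/pixel


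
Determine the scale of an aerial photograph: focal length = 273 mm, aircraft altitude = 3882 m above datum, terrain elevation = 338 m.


scale = f / (H - h) = 273 mm / 3544 m = 273 / 3544000 = 1:12982

1:12982


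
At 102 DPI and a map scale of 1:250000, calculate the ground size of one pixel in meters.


pixel_cm = 2.54 / 102 ≈ 0.024902 cm
ground = pixel_cm * 250000 / 100 = 2.54 * 250000 / (102 * 100) = 635000 / 10200 ≈ 62.25 m

62.25 m


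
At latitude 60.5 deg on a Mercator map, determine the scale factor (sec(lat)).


SF = 1 / cos(60.5) = 1 / 0.492424 = 2.031

2.031


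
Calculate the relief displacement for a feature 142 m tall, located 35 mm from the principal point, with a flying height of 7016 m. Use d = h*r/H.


d = h * r / H = 142 * 35 / 7016 = 0.71 mm

0.71 mm


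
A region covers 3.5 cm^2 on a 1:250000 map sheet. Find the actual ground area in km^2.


ground_area = 3.5 * (250000/100)^2 = 21875000.0 m^2 = 21.875 km^2

21.875 km^2


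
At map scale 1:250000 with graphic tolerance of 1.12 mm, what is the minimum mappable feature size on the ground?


ground = 1.12 mm * 250000 / 1000 = 280.0 m

280.0 m


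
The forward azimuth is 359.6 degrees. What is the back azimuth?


back azimuth = (359.6 + 180) mod 360 = 179.6 degrees

179.6 degrees


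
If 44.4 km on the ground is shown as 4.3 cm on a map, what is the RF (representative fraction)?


ground = 44.4 km = 4440000 cm; RF denominator = ground / map = 4440000 / 4.3 ≈ 1032558; RF = 1:1032558

1:1032558


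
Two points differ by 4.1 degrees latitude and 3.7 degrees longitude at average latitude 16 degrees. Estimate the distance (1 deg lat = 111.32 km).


dlat_km = 4.1 * 111.32 = 456.412
dlon_km = 3.7 * 111.32 * cos(16) ≈ 395.928
dist = sqrt(456.412^2 + 395.928^2) ≈ 604.2 km

604.2 km


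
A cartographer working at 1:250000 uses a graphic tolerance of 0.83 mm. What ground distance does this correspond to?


ground = 0.83 mm * 250000 / 1000 = 207.5 m

207.5 m


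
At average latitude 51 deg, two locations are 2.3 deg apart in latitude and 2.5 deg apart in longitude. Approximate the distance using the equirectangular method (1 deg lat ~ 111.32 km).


dlat_km = 2.3 * 111.32 = 256.036
dlon_km = 2.5 * 111.32 * cos(51) ≈ 175.14
dist = sqrt(256.036^2 + 175.14^2) ≈ 310.2 km

310.2 km


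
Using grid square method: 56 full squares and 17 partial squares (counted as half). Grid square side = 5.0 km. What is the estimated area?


effective squares = 56 + 17 * 0.5 = 64.5
area = 64.5 * 25.0 = 1612.5 km^2

1612.5 km^2


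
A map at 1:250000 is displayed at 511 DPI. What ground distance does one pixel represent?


pixel_cm = 2.54 / 511 ≈ 0.004971 cm
ground = pixel_cm * 250000 / 100 = 2.54 * 250000 / (511 * 100) = 635000 / 51100 ≈ 12.43 m

12.43 m


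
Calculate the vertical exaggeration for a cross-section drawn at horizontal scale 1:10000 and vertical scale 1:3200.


VE = horizontal_scale / vertical_scale = 10000 / 3200 = 3.125 ≈ 3.1

3.1x


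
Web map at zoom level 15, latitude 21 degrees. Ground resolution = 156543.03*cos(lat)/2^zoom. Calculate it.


res = 156543.03 * cos(21) / 2^15 = 156543.03 * 0.93358043 / 32768 = 4.46 m/pixel

4.46 m/pixel


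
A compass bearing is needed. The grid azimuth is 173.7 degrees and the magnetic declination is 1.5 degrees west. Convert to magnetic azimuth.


magnetic azimuth = grid azimuth - declination (east +ve)
mag_az = 173.7 - -1.5 = 175.2 degrees

175.2 degrees


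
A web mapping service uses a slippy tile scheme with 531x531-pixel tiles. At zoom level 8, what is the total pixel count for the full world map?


tiles per axis = 2^8 = 256
total tiles = 256^2 = 65536
pixels per axis = 256 * 531 = 135936
total pixels = 135936^2 = 18478596096

18478596096 pixels


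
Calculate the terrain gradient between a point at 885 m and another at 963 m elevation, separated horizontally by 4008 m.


gradient = (963 - 885) / 4008 = 78 / 4008 = 0.0195

0.0195


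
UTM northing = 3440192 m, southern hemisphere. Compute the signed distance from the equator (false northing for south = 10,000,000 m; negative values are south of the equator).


For southern: actual = 3440192 - 10000000 = -6559808 m

-6559808 m


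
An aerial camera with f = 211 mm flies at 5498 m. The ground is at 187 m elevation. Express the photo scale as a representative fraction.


scale = f / (H - h) = 211 mm / 5311 m = 211 / 5311000 = 1:25171

1:25171


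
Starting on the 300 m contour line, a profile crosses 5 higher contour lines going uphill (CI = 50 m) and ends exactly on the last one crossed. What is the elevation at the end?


elevation = 300 + 5 * 50 = 550 m

550 m


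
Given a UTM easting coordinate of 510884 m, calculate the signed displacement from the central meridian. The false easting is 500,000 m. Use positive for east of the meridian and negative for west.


displacement = 510884 - 500000 = 10884 m

10884 m


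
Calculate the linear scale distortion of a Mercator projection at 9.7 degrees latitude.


SF = 1 / cos(9.7) = 1 / 0.985703 = 1.015

1.015


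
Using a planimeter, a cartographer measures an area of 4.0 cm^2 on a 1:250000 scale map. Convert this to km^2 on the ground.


ground_area = 4.0 * (250000/100)^2 = 25000000.0 m^2 = 25.0 km^2

25.0 km^2


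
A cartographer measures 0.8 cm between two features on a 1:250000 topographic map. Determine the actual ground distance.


ground = 0.8 cm * 250000 / 100 = 2000.0 m = 2.0 km

2.0 km


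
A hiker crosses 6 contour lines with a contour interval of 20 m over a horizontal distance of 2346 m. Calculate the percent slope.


elevation change = 6 * 20 = 120 m
slope = 120 / 2346 * 100 = 5.1%

5.1%


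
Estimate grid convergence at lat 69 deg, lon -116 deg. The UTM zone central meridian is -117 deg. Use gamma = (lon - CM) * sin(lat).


gamma = (-116 - -117) * sin(69) = 1 * 0.93358 = 0.934 degrees

0.934 degrees


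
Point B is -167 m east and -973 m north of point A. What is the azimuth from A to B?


az = atan2(-167, -973) = -170.3 deg
adjusted to 0-360: 189.7 degrees

189.7 degrees


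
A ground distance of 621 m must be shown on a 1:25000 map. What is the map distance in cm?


map_cm = 621 * 100 / 25000 = 2.484 cm ≈ 2.48 cm

2.48 cm


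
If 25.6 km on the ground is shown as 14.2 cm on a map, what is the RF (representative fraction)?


ground = 25.6 km = 2560000 cm; RF denominator = ground / map = 2560000 / 14.2 ≈ 180282; RF = 1:180282

1:180282


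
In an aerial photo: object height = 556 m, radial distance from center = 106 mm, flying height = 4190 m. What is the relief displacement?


d = h * r / H = 556 * 106 / 4190 = 14.07 mm

14.07 mm


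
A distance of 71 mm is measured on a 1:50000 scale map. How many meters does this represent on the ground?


ground = 71 mm * 50000 / 1000 = 3550.0 m

3550.0 m


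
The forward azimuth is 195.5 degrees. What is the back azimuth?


back azimuth = (195.5 + 180) mod 360 = 15.5 degrees

15.5 degrees


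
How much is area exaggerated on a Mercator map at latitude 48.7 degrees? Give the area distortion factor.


area_distortion = 1/cos^2(48.7) = 2.296

2.296


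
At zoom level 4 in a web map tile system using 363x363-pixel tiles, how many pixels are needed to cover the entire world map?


tiles per axis = 2^4 = 16
total tiles = 16^2 = 256
pixels per axis = 16 * 363 = 5808
total pixels = 5808^2 = 33732864

33732864 pixels


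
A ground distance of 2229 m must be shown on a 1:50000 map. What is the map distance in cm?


map_cm = 2229 * 100 / 50000 = 4.458 cm ≈ 4.46 cm

4.46 cm


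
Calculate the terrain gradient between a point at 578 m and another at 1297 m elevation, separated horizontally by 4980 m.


gradient = (1297 - 578) / 4980 = 719 / 4980 = 0.1444

0.1444


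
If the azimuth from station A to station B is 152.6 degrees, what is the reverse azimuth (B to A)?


back azimuth = (152.6 + 180) mod 360 = 332.6 degrees

332.6 degrees


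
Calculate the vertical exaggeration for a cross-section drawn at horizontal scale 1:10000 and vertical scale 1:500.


VE = horizontal_scale / vertical_scale = 10000 / 500 = 20.0

20.0x


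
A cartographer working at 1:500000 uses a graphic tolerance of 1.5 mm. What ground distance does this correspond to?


ground = 1.5 mm * 500000 / 1000 = 750.0 m

750.0 m


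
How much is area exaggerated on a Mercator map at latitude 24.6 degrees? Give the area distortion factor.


area_distortion = 1/cos^2(24.6) = 1.21

1.21


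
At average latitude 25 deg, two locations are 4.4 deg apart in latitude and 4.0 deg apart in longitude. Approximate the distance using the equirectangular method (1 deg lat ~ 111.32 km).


dlat_km = 4.4 * 111.32 = 489.808
dlon_km = 4.0 * 111.32 * cos(25) ≈ 403.561
dist = sqrt(489.808^2 + 403.561^2) ≈ 634.6 km

634.6 km


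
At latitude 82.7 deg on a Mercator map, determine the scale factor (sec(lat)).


SF = 1 / cos(82.7) = 1 / 0.127065 = 7.87

7.87


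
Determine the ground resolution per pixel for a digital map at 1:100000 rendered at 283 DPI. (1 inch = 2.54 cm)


pixel_cm = 2.54 / 283 ≈ 0.008975 cm
ground = pixel_cm * 100000 / 100 = 2.54 * 100000 / (283 * 100) = 254000 / 28300 ≈ 8.98 m

8.98 m


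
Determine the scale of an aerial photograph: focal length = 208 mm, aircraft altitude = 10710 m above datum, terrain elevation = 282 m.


scale = f / (H - h) = 208 mm / 10428 m = 208 / 10428000 = 1:50135

1:50135


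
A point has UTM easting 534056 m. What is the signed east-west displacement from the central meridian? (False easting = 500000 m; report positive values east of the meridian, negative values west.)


displacement = 534056 - 500000 = 34056 m

34056 m


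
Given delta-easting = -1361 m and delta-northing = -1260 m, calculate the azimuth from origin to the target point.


az = atan2(-1361, -1260) = -132.8 deg
adjusted to 0-360: 227.2 degrees

227.2 degrees


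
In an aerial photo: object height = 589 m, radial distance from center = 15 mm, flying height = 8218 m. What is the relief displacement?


d = h * r / H = 589 * 15 / 8218 = 1.08 mm

1.08 mm


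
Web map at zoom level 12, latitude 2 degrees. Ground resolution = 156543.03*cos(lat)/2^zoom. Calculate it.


res = 156543.03 * cos(2) / 2^12 = 156543.03 * 0.99939083 / 4096 = 38.2 m/pixel

38.2 m/pixel


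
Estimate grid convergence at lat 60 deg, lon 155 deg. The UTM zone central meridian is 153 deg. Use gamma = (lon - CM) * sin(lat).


gamma = (155 - 153) * sin(60) = 2 * 0.866025 = 1.732 degrees

1.732 degrees


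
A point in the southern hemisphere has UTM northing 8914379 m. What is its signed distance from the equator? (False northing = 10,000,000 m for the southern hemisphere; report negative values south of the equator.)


For southern: actual = 8914379 - 10000000 = -1085621 m

-1085621 m
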